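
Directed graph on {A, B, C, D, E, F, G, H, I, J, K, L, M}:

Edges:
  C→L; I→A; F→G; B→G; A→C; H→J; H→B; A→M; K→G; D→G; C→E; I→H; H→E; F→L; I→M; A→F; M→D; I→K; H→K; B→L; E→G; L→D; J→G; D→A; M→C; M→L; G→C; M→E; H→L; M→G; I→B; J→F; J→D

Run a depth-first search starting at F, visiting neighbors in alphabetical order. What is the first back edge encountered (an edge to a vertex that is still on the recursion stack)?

E->G

DFS from F (visiting neighbors in alphabetical order); mark gray on enter, black on exit:
F gray
  G gray
    C gray
      E gray
        E→G: G is gray → back edge
First back edge: E → G.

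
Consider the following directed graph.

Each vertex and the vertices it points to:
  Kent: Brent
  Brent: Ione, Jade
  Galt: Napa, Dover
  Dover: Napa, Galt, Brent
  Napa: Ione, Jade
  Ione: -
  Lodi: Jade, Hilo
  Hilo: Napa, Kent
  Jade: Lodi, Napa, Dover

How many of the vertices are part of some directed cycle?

8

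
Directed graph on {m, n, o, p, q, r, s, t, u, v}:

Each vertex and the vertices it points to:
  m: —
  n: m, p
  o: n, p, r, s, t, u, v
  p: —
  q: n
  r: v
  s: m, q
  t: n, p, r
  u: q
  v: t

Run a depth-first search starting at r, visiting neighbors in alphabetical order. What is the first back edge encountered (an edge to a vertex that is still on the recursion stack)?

t->r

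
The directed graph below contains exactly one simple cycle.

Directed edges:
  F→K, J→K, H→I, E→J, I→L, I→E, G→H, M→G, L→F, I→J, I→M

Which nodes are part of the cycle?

G, H, I, M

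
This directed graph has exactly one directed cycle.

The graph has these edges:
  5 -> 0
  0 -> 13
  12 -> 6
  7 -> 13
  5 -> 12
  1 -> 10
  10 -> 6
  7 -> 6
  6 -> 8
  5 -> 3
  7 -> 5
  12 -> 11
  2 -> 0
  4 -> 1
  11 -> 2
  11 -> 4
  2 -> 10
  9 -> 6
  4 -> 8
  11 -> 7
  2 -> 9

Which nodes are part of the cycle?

5, 7, 11, 12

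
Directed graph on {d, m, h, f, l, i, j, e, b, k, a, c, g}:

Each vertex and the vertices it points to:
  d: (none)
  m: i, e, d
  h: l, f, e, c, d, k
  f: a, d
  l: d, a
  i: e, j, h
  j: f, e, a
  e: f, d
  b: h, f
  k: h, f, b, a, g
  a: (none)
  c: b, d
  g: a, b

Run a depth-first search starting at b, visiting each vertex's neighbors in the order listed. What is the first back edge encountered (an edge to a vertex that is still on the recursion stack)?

DFS from b (visiting each vertex's neighbors in the order listed); mark gray on enter, black on exit:
b gray
  h gray
    l gray
      d gray
      d black
      a gray
      a black
    l black
    f gray
      f→a: a black — skip
      f→d: d black — skip
    f black
    e gray
      e→f: f black — skip
      e→d: d black — skip
    e black
    c gray
      c→b: b is gray → back edge
First back edge: c → b.

c->b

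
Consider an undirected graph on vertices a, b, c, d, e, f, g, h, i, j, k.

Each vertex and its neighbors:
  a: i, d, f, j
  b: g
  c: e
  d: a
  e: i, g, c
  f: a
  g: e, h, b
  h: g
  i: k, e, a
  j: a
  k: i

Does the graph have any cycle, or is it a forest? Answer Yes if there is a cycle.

No

DFS, tracking each vertex's parent; an edge to a visited non-parent vertex closes a cycle.
Start from a:
visit a (parent –)
  visit i (parent a)
    visit k (parent i)
      k–i: parent, skip
    visit e (parent i)
      e–i: parent, skip
      visit g (parent e)
        g–e: parent, skip
        visit h (parent g)
          h–g: parent, skip
        visit b (parent g)
          b–g: parent, skip
      visit c (parent e)
        c–e: parent, skip
    i–a: parent, skip
  visit d (parent a)
    d–a: parent, skip
  visit f (parent a)
    f–a: parent, skip
  visit j (parent a)
    j–a: parent, skip
No non-parent visited neighbor found — the graph is a forest.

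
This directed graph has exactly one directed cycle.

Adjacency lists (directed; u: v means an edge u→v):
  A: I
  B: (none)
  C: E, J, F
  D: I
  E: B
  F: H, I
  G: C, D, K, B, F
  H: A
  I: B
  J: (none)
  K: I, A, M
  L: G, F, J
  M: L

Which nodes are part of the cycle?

DFS with gray/black marking from L:
L gray
  G gray
    C gray
      E gray
        B gray
        B black
      E black
      J gray
      J black
      F gray
        H gray
          A gray
            I gray
              I→B: B black — skip
            I black
          A black
        H black
        F→I: I black — skip
      F black
    C black
    D gray
      D→I: I black — skip
    D black
    K gray
      K→I: I black — skip
      K→A: A black — skip
      M gray
        M→L: L is gray → back edge
Back edge closes the cycle L → G → K → M → L; its vertices are {G, K, L, M}.

G, K, L, M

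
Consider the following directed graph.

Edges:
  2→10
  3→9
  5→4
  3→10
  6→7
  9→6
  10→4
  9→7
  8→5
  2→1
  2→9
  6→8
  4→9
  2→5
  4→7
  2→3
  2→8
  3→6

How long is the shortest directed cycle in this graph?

5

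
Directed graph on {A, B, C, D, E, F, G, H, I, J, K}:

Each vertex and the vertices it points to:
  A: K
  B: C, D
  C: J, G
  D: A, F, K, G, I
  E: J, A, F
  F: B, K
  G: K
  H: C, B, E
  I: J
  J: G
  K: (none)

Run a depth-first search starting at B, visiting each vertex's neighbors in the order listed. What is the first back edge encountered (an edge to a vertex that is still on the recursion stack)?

DFS from B (visiting each vertex's neighbors in the order listed); mark gray on enter, black on exit:
B gray
  C gray
    J gray
      G gray
        K gray
        K black
      G black
    J black
    C→G: G black — skip
  C black
  D gray
    A gray
      A→K: K black — skip
    A black
    F gray
      F→B: B is gray → back edge
First back edge: F → B.

F→B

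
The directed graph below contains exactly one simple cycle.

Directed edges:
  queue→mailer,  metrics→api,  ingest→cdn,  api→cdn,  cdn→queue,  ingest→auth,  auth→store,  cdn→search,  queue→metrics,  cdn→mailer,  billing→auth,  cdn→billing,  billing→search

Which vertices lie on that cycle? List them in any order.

api, cdn, queue, metrics

DFS with gray/black marking from cdn:
cdn gray
  search gray
  search black
  billing gray
    auth gray
      store gray
      store black
    auth black
    billing→search: search black — skip
  billing black
  mailer gray
  mailer black
  queue gray
    queue→mailer: mailer black — skip
    metrics gray
      api gray
        api→cdn: cdn is gray → back edge
Back edge closes the cycle cdn → queue → metrics → api → cdn; its vertices are {api, cdn, queue, metrics}.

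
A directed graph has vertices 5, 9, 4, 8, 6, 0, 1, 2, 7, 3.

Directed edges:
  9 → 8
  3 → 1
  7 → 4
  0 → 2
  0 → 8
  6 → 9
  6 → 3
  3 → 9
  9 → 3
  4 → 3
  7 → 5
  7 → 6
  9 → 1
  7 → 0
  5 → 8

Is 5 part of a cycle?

No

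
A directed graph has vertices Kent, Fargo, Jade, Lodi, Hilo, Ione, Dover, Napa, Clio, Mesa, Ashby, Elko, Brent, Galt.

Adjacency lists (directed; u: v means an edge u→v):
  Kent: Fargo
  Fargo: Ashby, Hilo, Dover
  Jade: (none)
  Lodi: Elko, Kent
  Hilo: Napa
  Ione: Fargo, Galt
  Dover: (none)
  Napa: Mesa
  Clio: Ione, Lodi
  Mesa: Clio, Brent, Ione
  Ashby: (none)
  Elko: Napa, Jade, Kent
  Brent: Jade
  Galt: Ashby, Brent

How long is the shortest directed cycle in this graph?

5

For each vertex v, BFS finds the shortest path from v back to v.
The shortest such closed walk is Mesa → Ione → Fargo → Hilo → Napa → Mesa, length 5.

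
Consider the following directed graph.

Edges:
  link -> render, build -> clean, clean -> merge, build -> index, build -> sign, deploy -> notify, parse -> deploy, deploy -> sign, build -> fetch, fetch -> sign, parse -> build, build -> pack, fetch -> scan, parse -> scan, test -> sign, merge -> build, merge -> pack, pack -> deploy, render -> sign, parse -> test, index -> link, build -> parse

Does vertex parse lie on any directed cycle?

Yes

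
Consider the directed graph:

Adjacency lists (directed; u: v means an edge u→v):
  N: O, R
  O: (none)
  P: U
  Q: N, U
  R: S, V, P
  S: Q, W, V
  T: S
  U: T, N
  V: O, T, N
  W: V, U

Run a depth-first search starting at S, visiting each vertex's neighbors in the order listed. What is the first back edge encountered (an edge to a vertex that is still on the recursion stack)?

DFS from S (visiting each vertex's neighbors in the order listed); mark gray on enter, black on exit:
S gray
  Q gray
    N gray
      O gray
      O black
      R gray
        R→S: S is gray → back edge
First back edge: R → S.

R->S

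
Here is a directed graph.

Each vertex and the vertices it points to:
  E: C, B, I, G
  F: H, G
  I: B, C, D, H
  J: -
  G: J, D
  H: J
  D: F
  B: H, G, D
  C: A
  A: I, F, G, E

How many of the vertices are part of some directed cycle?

7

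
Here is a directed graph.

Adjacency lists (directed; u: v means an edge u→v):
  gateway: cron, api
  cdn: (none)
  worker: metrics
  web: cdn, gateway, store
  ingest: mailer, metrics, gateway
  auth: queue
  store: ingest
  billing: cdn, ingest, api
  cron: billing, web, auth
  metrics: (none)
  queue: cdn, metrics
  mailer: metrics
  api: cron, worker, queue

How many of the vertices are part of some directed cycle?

A vertex is on a directed cycle iff it belongs to a strongly connected component of size ≥ 2 (or has a self-loop).
The vertices on cycles are {api, web, cron, store, ingest, billing, gateway} — 7 in total.

7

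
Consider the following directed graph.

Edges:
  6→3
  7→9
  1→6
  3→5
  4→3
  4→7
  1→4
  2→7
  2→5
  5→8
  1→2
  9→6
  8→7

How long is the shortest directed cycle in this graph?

6

For each vertex v, BFS finds the shortest path from v back to v.
The shortest such closed walk is 6 → 3 → 5 → 8 → 7 → 9 → 6, length 6.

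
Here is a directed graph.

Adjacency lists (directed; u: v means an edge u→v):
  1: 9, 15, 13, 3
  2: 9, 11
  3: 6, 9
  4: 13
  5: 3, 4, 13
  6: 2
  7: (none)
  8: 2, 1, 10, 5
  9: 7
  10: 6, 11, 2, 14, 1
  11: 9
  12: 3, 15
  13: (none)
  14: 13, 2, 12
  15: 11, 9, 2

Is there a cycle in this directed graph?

DFS with white/gray/black marking, starting from 1:
1 gray
  9 gray
    7 gray
    7 black
  9 black
  15 gray
    11 gray
      11→9: 9 black — skip
    11 black
    15→9: 9 black — skip
    2 gray
      2→9: 9 black — skip
      2→11: 11 black — skip
    2 black
  15 black
  13 gray
  13 black
  3 gray
    6 gray
      6→2: 2 black — skip
    6 black
    3→9: 9 black — skip
  3 black
1 black
4 gray
  4→13: 13 black — skip
4 black
5 gray
  5→3: 3 black — skip
  5→4: 4 black — skip
  5→13: 13 black — skip
5 black
8 gray
  8→2: 2 black — skip
  8→1: 1 black — skip
  10 gray
    10→6: 6 black — skip
    10→11: 11 black — skip
    10→2: 2 black — skip
    14 gray
      14→13: 13 black — skip
      14→2: 2 black — skip
      12 gray
        12→3: 3 black — skip
        12→15: 15 black — skip
      12 black
    14 black
    10→1: 1 black — skip
  10 black
  8→5: 5 black — skip
8 black
Every edge goes to a white or black vertex — no back edge, so the graph is acyclic.

No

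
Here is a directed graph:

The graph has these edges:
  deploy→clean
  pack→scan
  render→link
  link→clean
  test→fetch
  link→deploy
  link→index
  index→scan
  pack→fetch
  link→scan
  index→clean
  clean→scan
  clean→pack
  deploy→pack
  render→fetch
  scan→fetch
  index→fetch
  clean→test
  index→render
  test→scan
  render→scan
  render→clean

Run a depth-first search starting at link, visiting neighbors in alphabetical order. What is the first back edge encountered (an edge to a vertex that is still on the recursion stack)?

DFS from link (visiting neighbors in alphabetical order); mark gray on enter, black on exit:
link gray
  clean gray
    pack gray
      fetch gray
      fetch black
      scan gray
        scan→fetch: fetch black — skip
      scan black
    pack black
    clean→scan: scan black — skip
    test gray
      test→fetch: fetch black — skip
      test→scan: scan black — skip
    test black
  clean black
  deploy gray
    deploy→clean: clean black — skip
    deploy→pack: pack black — skip
  deploy black
  index gray
    index→clean: clean black — skip
    index→fetch: fetch black — skip
    render gray
      render→clean: clean black — skip
      render→fetch: fetch black — skip
      render→link: link is gray → back edge
First back edge: render → link.

render->link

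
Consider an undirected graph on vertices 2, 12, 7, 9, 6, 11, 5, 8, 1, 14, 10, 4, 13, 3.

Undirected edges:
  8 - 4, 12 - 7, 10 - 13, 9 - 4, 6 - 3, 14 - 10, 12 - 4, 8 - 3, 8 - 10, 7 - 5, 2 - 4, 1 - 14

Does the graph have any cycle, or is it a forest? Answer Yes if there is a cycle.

No

DFS, tracking each vertex's parent; an edge to a visited non-parent vertex closes a cycle.
Start from 6:
visit 6 (parent –)
  visit 3 (parent 6)
    visit 8 (parent 3)
      visit 10 (parent 8)
        visit 13 (parent 10)
          13–10: parent, skip
        10–8: parent, skip
        visit 14 (parent 10)
          14–10: parent, skip
          visit 1 (parent 14)
            1–14: parent, skip
      visit 4 (parent 8)
        visit 12 (parent 4)
          12–4: parent, skip
          visit 7 (parent 12)
            visit 5 (parent 7)
              5–7: parent, skip
            7–12: parent, skip
        visit 2 (parent 4)
          2–4: parent, skip
        visit 9 (parent 4)
          9–4: parent, skip
        4–8: parent, skip
      8–3: parent, skip
    3–6: parent, skip
visit 11 (parent –)
No non-parent visited neighbor found — the graph is a forest.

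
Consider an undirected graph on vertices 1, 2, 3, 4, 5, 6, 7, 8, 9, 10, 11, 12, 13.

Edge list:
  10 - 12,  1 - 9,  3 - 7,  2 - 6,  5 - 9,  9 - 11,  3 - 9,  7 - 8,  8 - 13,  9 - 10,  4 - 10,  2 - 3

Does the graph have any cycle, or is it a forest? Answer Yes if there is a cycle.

DFS, tracking each vertex's parent; an edge to a visited non-parent vertex closes a cycle.
Start from 7:
visit 7 (parent –)
  visit 8 (parent 7)
    8–7: parent, skip
    visit 13 (parent 8)
      13–8: parent, skip
  visit 3 (parent 7)
    visit 9 (parent 3)
      9–3: parent, skip
      visit 10 (parent 9)
        visit 12 (parent 10)
          12–10: parent, skip
        visit 4 (parent 10)
          4–10: parent, skip
        10–9: parent, skip
      visit 5 (parent 9)
        5–9: parent, skip
      visit 1 (parent 9)
        1–9: parent, skip
      visit 11 (parent 9)
        11–9: parent, skip
    visit 2 (parent 3)
      2–3: parent, skip
      visit 6 (parent 2)
        6–2: parent, skip
    3–7: parent, skip
No non-parent visited neighbor found — the graph is a forest.

No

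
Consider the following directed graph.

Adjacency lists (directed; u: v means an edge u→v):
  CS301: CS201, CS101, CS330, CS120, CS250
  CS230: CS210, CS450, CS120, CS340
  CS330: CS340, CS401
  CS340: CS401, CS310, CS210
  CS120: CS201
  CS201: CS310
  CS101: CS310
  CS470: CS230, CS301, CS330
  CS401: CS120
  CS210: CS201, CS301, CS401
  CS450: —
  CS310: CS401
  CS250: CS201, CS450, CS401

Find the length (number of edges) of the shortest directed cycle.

For each vertex v, BFS finds the shortest path from v back to v.
The shortest such closed walk is CS301 → CS330 → CS340 → CS210 → CS301, length 4.

4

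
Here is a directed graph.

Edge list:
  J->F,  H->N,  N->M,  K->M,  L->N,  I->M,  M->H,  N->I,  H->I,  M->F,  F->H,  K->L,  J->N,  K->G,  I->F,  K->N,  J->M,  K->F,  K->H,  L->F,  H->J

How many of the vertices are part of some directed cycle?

A vertex is on a directed cycle iff it belongs to a strongly connected component of size ≥ 2 (or has a self-loop).
The vertices on cycles are {F, H, I, J, M, N} — 6 in total.

6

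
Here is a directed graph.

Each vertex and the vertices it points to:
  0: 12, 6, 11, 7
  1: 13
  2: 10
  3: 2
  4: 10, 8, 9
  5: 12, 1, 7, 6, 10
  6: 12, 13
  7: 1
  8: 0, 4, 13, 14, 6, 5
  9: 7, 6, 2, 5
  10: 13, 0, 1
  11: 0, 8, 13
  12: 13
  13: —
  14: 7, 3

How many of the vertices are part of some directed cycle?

A vertex is on a directed cycle iff it belongs to a strongly connected component of size ≥ 2 (or has a self-loop).
The vertices on cycles are {0, 2, 3, 4, 5, 8, 9, 10, 11, 14} — 10 in total.

10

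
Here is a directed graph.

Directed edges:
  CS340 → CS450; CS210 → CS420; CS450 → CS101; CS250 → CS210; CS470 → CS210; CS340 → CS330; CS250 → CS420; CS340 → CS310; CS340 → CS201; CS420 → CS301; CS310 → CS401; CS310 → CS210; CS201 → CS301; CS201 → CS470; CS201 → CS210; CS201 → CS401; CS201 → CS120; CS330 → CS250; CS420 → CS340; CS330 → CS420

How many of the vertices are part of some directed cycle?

A vertex is on a directed cycle iff it belongs to a strongly connected component of size ≥ 2 (or has a self-loop).
The vertices on cycles are {CS201, CS210, CS250, CS310, CS330, CS340, CS420, CS470} — 8 in total.

8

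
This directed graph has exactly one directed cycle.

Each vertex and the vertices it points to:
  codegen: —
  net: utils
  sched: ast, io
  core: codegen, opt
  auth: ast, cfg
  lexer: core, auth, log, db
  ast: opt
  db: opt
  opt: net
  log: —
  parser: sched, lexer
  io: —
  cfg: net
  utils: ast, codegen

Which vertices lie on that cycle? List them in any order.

ast, net, opt, utils

DFS with gray/black marking from ast:
ast gray
  opt gray
    net gray
      utils gray
        utils→ast: ast is gray → back edge
Back edge closes the cycle ast → opt → net → utils → ast; its vertices are {ast, net, opt, utils}.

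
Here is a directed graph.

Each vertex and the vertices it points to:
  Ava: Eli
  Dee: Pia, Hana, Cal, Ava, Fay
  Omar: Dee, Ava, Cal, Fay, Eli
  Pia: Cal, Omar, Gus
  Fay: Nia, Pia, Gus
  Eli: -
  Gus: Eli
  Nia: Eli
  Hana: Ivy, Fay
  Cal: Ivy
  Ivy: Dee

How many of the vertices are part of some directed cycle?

A vertex is on a directed cycle iff it belongs to a strongly connected component of size ≥ 2 (or has a self-loop).
The vertices on cycles are {Cal, Dee, Fay, Ivy, Pia, Hana, Omar} — 7 in total.

7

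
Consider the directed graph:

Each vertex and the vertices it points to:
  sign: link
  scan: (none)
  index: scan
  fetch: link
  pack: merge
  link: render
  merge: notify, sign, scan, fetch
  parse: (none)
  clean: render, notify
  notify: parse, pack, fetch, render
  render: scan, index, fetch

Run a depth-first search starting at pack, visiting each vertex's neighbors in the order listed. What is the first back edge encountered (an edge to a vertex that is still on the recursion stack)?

notify→pack

DFS from pack (visiting each vertex's neighbors in the order listed); mark gray on enter, black on exit:
pack gray
  merge gray
    notify gray
      parse gray
      parse black
      notify→pack: pack is gray → back edge
First back edge: notify → pack.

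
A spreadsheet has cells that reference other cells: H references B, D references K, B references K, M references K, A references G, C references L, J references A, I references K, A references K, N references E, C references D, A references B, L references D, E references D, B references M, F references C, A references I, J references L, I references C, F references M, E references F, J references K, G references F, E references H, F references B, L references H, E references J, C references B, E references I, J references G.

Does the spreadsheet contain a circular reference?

No

DFS with white/gray/black marking, starting from G:
G gray
  F gray
    M gray
      K gray
      K black
    M black
    C gray
      B gray
        B→K: K black — skip
        B→M: M black — skip
      B black
      D gray
        D→K: K black — skip
      D black
      L gray
        L→D: D black — skip
        H gray
          H→B: B black — skip
        H black
      L black
    C black
    F→B: B black — skip
  F black
G black
A gray
  A→K: K black — skip
  A→B: B black — skip
  I gray
    I→K: K black — skip
    I→C: C black — skip
  I black
  A→G: G black — skip
A black
E gray
  E→F: F black — skip
  E→H: H black — skip
  E→D: D black — skip
  J gray
    J→G: G black — skip
    J→A: A black — skip
    J→L: L black — skip
    J→K: K black — skip
  J black
  E→I: I black — skip
E black
N gray
  N→E: E black — skip
N black
Every edge goes to a white or black vertex — no back edge, so the graph is acyclic.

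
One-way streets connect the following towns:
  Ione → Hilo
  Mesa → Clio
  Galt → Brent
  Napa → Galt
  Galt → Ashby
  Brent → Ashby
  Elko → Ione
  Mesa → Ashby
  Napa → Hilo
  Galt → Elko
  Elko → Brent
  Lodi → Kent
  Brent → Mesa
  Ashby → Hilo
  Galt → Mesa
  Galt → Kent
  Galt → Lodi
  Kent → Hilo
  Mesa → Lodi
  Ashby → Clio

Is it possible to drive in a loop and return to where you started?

No

DFS with white/gray/black marking, starting from Mesa:
Mesa gray
  Lodi gray
    Kent gray
      Hilo gray
      Hilo black
    Kent black
  Lodi black
  Ashby gray
    Clio gray
    Clio black
    Ashby→Hilo: Hilo black — skip
  Ashby black
  Mesa→Clio: Clio black — skip
Mesa black
Elko gray
  Ione gray
    Ione→Hilo: Hilo black — skip
  Ione black
  Brent gray
    Brent→Ashby: Ashby black — skip
    Brent→Mesa: Mesa black — skip
  Brent black
Elko black
Galt gray
  Galt→Mesa: Mesa black — skip
  Galt→Ashby: Ashby black — skip
  Galt→Elko: Elko black — skip
  Galt→Kent: Kent black — skip
  Galt→Brent: Brent black — skip
  Galt→Lodi: Lodi black — skip
Galt black
Napa gray
  Napa→Hilo: Hilo black — skip
  Napa→Galt: Galt black — skip
Napa black
Every edge goes to a white or black vertex — no back edge, so the graph is acyclic.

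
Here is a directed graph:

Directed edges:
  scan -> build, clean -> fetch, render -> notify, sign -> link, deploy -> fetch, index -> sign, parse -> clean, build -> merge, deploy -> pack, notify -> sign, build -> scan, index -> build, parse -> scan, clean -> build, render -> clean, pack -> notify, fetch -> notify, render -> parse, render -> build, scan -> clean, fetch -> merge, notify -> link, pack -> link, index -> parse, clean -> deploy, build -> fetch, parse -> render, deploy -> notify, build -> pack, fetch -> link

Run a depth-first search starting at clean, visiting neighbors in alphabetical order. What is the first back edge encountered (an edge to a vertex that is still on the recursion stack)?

scan->build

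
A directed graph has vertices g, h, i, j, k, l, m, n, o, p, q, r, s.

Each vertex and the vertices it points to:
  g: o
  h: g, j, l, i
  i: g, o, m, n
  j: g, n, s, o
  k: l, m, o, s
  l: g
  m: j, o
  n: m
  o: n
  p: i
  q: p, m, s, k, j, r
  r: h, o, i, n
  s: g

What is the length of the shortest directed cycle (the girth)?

3

For each vertex v, BFS finds the shortest path from v back to v.
The shortest such closed walk is j → n → m → j, length 3.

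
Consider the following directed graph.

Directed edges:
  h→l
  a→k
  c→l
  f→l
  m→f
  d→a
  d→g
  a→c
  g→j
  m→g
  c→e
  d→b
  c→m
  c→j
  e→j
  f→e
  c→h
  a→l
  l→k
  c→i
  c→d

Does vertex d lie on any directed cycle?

d is on a cycle iff d can reach itself via ≥1 edge.
d → a → c → d — yes.

Yes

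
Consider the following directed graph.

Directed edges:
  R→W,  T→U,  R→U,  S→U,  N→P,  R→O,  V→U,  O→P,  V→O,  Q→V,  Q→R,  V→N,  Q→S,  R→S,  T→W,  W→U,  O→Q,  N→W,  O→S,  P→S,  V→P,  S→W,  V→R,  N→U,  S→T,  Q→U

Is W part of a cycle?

No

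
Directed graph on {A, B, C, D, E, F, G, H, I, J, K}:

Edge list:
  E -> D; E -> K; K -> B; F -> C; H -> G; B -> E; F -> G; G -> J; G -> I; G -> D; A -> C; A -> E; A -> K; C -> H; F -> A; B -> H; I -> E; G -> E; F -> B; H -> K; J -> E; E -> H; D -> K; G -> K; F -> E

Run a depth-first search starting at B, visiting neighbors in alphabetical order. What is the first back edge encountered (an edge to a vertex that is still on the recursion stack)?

K->B

DFS from B (visiting neighbors in alphabetical order); mark gray on enter, black on exit:
B gray
  E gray
    D gray
      K gray
        K→B: B is gray → back edge
First back edge: K → B.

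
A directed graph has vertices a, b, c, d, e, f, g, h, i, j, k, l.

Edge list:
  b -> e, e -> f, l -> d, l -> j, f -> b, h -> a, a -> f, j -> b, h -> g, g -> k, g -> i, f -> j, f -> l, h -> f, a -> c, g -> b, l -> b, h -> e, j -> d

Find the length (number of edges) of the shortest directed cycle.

3

For each vertex v, BFS finds the shortest path from v back to v.
The shortest such closed walk is f → b → e → f, length 3.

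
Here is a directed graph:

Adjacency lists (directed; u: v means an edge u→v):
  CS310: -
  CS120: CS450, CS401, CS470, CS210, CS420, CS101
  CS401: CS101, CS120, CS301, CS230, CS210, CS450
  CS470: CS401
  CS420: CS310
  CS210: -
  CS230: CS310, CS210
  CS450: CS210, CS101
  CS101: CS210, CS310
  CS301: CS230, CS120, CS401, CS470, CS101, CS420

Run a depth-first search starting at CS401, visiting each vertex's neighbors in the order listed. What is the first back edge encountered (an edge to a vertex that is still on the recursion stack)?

DFS from CS401 (visiting each vertex's neighbors in the order listed); mark gray on enter, black on exit:
CS401 gray
  CS101 gray
    CS210 gray
    CS210 black
    CS310 gray
    CS310 black
  CS101 black
  CS120 gray
    CS450 gray
      CS450→CS210: CS210 black — skip
      CS450→CS101: CS101 black — skip
    CS450 black
    CS120→CS401: CS401 is gray → back edge
First back edge: CS120 → CS401.

CS120→CS401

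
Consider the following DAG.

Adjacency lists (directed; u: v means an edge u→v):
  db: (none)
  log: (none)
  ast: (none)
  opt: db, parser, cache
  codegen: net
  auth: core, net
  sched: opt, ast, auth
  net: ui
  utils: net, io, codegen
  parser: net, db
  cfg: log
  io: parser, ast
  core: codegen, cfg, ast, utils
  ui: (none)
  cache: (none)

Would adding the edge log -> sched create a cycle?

Yes

Adding log→sched creates a cycle iff sched can already reach log.
Path from sched: sched → auth → core → cfg → log.
So sched → … → log → sched is a cycle.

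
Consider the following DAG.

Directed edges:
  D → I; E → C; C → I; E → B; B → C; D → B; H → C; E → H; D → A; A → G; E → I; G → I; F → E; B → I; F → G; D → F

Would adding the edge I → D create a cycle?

Yes

Adding I→D creates a cycle iff D can already reach I.
Path from D: D → I.
So D → … → I → D is a cycle.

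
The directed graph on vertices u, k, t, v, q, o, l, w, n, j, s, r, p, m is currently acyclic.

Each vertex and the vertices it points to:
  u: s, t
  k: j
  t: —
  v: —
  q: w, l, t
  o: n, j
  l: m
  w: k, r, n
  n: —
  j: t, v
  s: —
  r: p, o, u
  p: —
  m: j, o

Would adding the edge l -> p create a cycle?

No

Adding l→p creates a cycle iff p can already reach l.
Explore from p: no path reaches l. The graph stays acyclic.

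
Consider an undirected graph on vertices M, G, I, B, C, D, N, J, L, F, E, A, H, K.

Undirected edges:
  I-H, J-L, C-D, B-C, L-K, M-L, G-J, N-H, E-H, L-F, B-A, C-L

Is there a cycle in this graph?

DFS, tracking each vertex's parent; an edge to a visited non-parent vertex closes a cycle.
Start from A:
visit A (parent –)
  visit B (parent A)
    visit C (parent B)
      visit L (parent C)
        visit F (parent L)
          F–L: parent, skip
        visit J (parent L)
          visit G (parent J)
            G–J: parent, skip
          J–L: parent, skip
        visit M (parent L)
          M–L: parent, skip
        L–C: parent, skip
        visit K (parent L)
          K–L: parent, skip
      visit D (parent C)
        D–C: parent, skip
      C–B: parent, skip
    B–A: parent, skip
visit I (parent –)
  visit H (parent I)
    H–I: parent, skip
    visit E (parent H)
      E–H: parent, skip
    visit N (parent H)
      N–H: parent, skip
No non-parent visited neighbor found — the graph is a forest.

No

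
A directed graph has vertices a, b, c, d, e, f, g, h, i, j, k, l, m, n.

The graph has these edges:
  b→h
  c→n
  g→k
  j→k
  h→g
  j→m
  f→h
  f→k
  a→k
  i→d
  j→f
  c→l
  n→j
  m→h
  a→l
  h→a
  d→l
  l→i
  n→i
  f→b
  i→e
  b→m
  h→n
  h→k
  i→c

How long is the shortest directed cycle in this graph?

3

For each vertex v, BFS finds the shortest path from v back to v.
The shortest such closed walk is c → n → i → c, length 3.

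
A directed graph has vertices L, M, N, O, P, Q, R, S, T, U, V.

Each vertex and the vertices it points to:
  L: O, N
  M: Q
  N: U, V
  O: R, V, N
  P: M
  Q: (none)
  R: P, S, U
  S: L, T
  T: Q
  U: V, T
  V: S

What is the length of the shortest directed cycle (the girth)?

For each vertex v, BFS finds the shortest path from v back to v.
The shortest such closed walk is R → S → L → O → R, length 4.

4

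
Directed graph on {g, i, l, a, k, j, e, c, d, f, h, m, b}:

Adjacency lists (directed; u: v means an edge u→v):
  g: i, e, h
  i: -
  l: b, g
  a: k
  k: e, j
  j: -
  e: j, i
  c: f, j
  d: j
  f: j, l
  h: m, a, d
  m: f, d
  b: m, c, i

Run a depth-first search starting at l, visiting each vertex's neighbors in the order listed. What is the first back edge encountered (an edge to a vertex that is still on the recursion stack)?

DFS from l (visiting each vertex's neighbors in the order listed); mark gray on enter, black on exit:
l gray
  b gray
    m gray
      f gray
        j gray
        j black
        f→l: l is gray → back edge
First back edge: f → l.

f->l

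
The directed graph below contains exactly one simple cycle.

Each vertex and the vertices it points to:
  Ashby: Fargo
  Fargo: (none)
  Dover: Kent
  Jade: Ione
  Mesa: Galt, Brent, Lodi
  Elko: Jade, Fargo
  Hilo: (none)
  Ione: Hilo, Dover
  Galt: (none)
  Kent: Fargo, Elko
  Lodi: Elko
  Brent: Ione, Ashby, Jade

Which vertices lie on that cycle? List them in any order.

Elko, Ione, Jade, Kent, Dover

DFS with gray/black marking from Ione:
Ione gray
  Hilo gray
  Hilo black
  Dover gray
    Kent gray
      Fargo gray
      Fargo black
      Elko gray
        Jade gray
          Jade→Ione: Ione is gray → back edge
Back edge closes the cycle Ione → Dover → Kent → Elko → Jade → Ione; its vertices are {Elko, Ione, Jade, Kent, Dover}.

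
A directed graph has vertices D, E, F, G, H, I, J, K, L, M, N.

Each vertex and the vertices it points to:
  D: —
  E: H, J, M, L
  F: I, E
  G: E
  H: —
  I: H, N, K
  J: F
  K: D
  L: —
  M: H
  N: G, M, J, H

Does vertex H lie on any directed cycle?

H lies on a cycle iff there is a path from H back to itself.
Exploring from H, it never reaches itself; equivalently, its strongly connected component is a singleton.

No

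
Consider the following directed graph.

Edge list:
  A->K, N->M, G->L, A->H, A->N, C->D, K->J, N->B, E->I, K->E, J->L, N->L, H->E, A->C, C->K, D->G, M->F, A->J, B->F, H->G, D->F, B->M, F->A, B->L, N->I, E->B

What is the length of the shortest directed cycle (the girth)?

For each vertex v, BFS finds the shortest path from v back to v.
The shortest such closed walk is A → C → D → F → A, length 4.

4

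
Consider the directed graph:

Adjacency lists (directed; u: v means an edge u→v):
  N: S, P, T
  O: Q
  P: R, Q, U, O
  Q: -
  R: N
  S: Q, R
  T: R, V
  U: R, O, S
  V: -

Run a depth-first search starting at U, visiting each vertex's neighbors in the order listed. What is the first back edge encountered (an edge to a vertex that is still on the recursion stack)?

S→R

DFS from U (visiting each vertex's neighbors in the order listed); mark gray on enter, black on exit:
U gray
  R gray
    N gray
      S gray
        Q gray
        Q black
        S→R: R is gray → back edge
First back edge: S → R.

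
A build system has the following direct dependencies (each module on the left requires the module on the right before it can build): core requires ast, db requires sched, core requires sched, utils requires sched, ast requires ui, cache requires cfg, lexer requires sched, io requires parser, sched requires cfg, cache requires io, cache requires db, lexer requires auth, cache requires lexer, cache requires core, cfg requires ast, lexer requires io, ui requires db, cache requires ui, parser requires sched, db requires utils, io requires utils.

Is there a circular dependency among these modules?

Yes

DFS with white/gray/black marking, starting from db:
db gray
  utils gray
    sched gray
      cfg gray
        ast gray
          ui gray
            ui→db: db is gray → back edge
Back edge found, so a cycle exists: db → utils → sched → cfg → ast → ui → db.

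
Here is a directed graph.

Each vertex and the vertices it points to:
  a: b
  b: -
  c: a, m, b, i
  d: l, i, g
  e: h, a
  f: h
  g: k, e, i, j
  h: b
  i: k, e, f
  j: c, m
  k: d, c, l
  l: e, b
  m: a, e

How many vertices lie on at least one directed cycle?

A vertex is on a directed cycle iff it belongs to a strongly connected component of size ≥ 2 (or has a self-loop).
The vertices on cycles are {c, d, g, i, j, k} — 6 in total.

6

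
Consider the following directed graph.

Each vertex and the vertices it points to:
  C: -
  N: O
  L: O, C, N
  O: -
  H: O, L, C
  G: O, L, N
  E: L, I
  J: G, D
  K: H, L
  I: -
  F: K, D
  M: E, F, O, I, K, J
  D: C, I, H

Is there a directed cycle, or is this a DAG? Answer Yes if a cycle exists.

No

DFS with white/gray/black marking, starting from H:
H gray
  O gray
  O black
  L gray
    L→O: O black — skip
    C gray
    C black
    N gray
      N→O: O black — skip
    N black
  L black
  H→C: C black — skip
H black
G gray
  G→O: O black — skip
  G→L: L black — skip
  G→N: N black — skip
G black
E gray
  E→L: L black — skip
  I gray
  I black
E black
J gray
  J→G: G black — skip
  D gray
    D→C: C black — skip
    D→I: I black — skip
    D→H: H black — skip
  D black
J black
K gray
  K→H: H black — skip
  K→L: L black — skip
K black
F gray
  F→K: K black — skip
  F→D: D black — skip
F black
M gray
  M→E: E black — skip
  M→F: F black — skip
  M→O: O black — skip
  M→I: I black — skip
  M→K: K black — skip
  M→J: J black — skip
M black
Every edge goes to a white or black vertex — no back edge, so the graph is acyclic.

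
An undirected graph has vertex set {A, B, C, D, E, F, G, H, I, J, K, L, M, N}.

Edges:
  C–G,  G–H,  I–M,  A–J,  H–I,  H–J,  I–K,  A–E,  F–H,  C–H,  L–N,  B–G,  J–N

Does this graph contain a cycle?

Yes

DFS, tracking each vertex's parent; an edge to a visited non-parent vertex closes a cycle.
Start from N:
visit N (parent –)
  visit L (parent N)
    L–N: parent, skip
  visit J (parent N)
    visit H (parent J)
      H–J: parent, skip
      visit G (parent H)
        G–H: parent, skip
        visit C (parent G)
          C–G: parent, skip
          C–H: H visited and ≠ parent → cycle
Cycle: H – G – C – H.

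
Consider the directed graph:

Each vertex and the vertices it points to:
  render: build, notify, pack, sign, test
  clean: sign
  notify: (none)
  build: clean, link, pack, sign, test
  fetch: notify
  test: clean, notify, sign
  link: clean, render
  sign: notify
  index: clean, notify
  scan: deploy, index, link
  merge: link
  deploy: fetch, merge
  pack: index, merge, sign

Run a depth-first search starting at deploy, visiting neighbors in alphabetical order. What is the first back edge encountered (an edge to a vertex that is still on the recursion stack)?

build→link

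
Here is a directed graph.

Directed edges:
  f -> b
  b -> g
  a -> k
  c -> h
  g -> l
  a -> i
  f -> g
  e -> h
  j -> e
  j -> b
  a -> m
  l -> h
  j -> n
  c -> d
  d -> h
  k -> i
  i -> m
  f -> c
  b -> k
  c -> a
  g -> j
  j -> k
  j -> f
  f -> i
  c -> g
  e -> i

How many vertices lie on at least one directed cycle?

5

A vertex is on a directed cycle iff it belongs to a strongly connected component of size ≥ 2 (or has a self-loop).
The vertices on cycles are {b, c, f, g, j} — 5 in total.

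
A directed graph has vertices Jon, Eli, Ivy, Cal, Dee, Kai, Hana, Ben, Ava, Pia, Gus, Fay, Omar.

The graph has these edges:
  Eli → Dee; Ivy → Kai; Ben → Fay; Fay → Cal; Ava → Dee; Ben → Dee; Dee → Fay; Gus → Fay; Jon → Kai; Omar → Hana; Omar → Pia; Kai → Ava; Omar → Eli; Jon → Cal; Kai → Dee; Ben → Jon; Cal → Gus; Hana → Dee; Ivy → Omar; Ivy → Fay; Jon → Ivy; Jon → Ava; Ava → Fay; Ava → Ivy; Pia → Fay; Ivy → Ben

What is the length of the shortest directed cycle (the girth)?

For each vertex v, BFS finds the shortest path from v back to v.
The shortest such closed walk is Ivy → Kai → Ava → Ivy, length 3.

3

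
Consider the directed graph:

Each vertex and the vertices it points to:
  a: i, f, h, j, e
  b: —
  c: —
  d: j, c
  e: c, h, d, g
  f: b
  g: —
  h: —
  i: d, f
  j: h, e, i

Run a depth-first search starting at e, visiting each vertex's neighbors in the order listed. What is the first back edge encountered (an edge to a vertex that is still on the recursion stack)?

j→e

DFS from e (visiting each vertex's neighbors in the order listed); mark gray on enter, black on exit:
e gray
  c gray
  c black
  h gray
  h black
  d gray
    j gray
      j→h: h black — skip
      j→e: e is gray → back edge
First back edge: j → e.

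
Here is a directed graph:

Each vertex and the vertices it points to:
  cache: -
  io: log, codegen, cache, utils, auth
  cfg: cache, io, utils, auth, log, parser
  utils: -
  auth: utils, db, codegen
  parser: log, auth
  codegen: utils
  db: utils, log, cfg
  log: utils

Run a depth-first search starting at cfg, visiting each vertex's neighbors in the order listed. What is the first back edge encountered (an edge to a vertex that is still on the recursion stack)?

DFS from cfg (visiting each vertex's neighbors in the order listed); mark gray on enter, black on exit:
cfg gray
  cache gray
  cache black
  io gray
    log gray
      utils gray
      utils black
    log black
    codegen gray
      codegen→utils: utils black — skip
    codegen black
    io→cache: cache black — skip
    io→utils: utils black — skip
    auth gray
      auth→utils: utils black — skip
      db gray
        db→utils: utils black — skip
        db→log: log black — skip
        db→cfg: cfg is gray → back edge
First back edge: db → cfg.

db->cfg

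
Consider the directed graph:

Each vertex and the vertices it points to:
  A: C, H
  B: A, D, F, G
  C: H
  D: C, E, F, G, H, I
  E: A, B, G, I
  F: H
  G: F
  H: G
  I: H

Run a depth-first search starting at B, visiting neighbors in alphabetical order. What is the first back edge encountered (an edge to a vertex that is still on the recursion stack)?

DFS from B (visiting neighbors in alphabetical order); mark gray on enter, black on exit:
B gray
  A gray
    C gray
      H gray
        G gray
          F gray
            F→H: H is gray → back edge
First back edge: F → H.

F→H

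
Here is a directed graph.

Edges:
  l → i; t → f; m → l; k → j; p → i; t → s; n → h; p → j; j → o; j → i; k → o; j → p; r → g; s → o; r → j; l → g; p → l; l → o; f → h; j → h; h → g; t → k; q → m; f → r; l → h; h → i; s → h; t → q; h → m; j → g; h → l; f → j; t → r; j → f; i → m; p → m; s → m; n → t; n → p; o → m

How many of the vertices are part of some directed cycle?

9

A vertex is on a directed cycle iff it belongs to a strongly connected component of size ≥ 2 (or has a self-loop).
The vertices on cycles are {f, h, i, j, l, m, o, p, r} — 9 in total.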